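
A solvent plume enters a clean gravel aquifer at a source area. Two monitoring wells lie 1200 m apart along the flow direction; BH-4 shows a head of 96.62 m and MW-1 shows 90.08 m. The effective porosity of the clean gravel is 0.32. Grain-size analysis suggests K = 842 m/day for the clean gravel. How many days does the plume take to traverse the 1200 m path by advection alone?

83.7

Hydraulic gradient i = (96.62 − 90.08) / 1200 = 6.54 / 1200 = 0.005450.
Darcy flux q = K · i = 842.0 × 0.005450 = 4.589 m/day.
Seepage velocity v = q / n_e = 4.589 / 0.32 = 14.34 m/day.
Travel time t = L / v = 1200 / 14.34 = 83.68 days.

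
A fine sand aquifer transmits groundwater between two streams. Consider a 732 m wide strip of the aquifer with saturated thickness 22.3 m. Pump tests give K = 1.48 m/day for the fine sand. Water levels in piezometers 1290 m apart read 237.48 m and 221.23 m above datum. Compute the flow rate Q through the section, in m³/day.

Cross-sectional area A = 732 × 22.3 = 16324 m².
Hydraulic gradient i = (237.48 − 221.23) / 1290 = 16.25 / 1290 = 0.01260.
Darcy's law: Q = K · A · i = 1.480 × 16324 × 0.01260 = 304.3 m³/day.

304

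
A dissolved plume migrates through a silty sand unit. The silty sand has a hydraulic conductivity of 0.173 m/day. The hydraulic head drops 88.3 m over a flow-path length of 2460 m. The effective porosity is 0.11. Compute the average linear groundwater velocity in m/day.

0.0565

Hydraulic gradient i = Δh / L = 88.3 / 2460 = 0.03589.
Darcy flux q = K · i = 0.1730 × 0.03589 = 0.006210 m/day.
Seepage velocity v = q / n_e = 0.006210 / 0.11 = 0.05645 m/day.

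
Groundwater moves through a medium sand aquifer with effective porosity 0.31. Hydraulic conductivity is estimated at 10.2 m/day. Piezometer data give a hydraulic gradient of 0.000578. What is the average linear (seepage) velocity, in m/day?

0.0190

Hydraulic gradient i = 0.000578.
Darcy flux q = K · i = 10.20 × 0.0005780 = 0.005896 m/day.
Seepage velocity v = q / n_e = 0.005896 / 0.31 = 0.01902 m/day.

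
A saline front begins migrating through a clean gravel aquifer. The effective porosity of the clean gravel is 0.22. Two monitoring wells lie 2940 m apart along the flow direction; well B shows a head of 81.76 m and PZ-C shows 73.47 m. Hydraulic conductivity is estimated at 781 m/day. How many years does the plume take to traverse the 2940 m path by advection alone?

0.804

Hydraulic gradient i = (81.76 − 73.47) / 2940 = 8.29 / 2940 = 0.002820.
Darcy flux q = K · i = 781.0 × 0.002820 = 2.202 m/day.
Seepage velocity v = q / n_e = 2.202 / 0.22 = 10.01 m/day.
Travel time t = L / v = 2940 / 10.01 = 293.7 days = 0.8041 years.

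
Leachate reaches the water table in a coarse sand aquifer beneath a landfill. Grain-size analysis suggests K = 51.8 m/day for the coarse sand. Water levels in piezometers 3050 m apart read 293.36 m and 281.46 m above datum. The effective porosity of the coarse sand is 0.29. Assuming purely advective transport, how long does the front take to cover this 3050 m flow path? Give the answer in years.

Hydraulic gradient i = (293.36 − 281.46) / 3050 = 11.9 / 3050 = 0.003902.
Darcy flux q = K · i = 51.80 × 0.003902 = 0.2021 m/day.
Seepage velocity v = q / n_e = 0.2021 / 0.29 = 0.6969 m/day.
Travel time t = L / v = 3050 / 0.6969 = 4376 days = 11.98 years.

12.0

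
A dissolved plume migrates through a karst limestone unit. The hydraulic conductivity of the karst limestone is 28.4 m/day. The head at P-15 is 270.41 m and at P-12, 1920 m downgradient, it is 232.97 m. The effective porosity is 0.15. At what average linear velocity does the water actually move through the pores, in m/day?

Hydraulic gradient i = (270.41 − 232.97) / 1920 = 37.44 / 1920 = 0.01950.
Darcy flux q = K · i = 28.40 × 0.01950 = 0.5538 m/day.
Seepage velocity v = q / n_e = 0.5538 / 0.15 = 3.692 m/day.

3.69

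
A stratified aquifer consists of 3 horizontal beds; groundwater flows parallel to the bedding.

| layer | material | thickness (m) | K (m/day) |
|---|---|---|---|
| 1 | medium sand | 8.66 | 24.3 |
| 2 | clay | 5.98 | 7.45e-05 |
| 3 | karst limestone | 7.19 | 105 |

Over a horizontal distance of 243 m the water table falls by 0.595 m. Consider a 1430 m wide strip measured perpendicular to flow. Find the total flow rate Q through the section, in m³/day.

Flow is parallel to layering, so each bed carries its own Darcy discharge and the transmissivities add.
Σ(K_i·b_i) = 24.3×8.66 + 7.45e-05×5.98 + 105×7.19 = 965.4 m²/day.
Hydraulic gradient i = Δh / L = 0.595 / 243 = 0.002449.
Q = Σ(K_i·b_i) · W · i = 965.4 × 1430 × 0.002449 = 3380 m³/day.

3380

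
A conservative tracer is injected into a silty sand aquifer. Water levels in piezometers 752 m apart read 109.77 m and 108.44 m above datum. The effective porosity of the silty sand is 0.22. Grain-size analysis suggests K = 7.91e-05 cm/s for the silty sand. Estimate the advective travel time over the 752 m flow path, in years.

Convert K: 7.91e-05 cm/s × 864 = 0.06834 m/day.
Hydraulic gradient i = (109.77 − 108.44) / 752 = 1.33 / 752 = 0.001769.
Darcy flux q = K · i = 0.06834 × 0.001769 = 0.0001209 m/day.
Seepage velocity v = q / n_e = 0.0001209 / 0.22 = 0.0005494 m/day.
Travel time t = L / v = 752 / 0.0005494 = 1.369e+06 days = 3747 years.

3750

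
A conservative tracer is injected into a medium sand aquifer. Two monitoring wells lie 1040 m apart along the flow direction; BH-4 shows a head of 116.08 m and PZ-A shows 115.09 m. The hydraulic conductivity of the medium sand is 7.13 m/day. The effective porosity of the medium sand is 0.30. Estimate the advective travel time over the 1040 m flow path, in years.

126

Hydraulic gradient i = (116.08 − 115.09) / 1040 = 0.99 / 1040 = 0.0009519.
Darcy flux q = K · i = 7.130 × 0.0009519 = 0.006787 m/day.
Seepage velocity v = q / n_e = 0.006787 / 0.30 = 0.02262 m/day.
Travel time t = L / v = 1040 / 0.02262 = 45969 days = 125.9 years.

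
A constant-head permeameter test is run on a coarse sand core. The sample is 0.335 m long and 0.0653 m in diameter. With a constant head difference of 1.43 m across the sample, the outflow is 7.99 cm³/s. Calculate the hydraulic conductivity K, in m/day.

48.3

Cross-sectional area A = π·(d/2)² = π × (0.0653/2)² = 0.003349 m².
Convert discharge: 7.99 cm³/s = 7.990e-06 m³/s.
Darcy's law rearranged: K = Q·L / (A·Δh) = 7.990e-06 × 0.335 / (0.003349 × 1.43) = 0.0005589 m/s = 48.29 m/day.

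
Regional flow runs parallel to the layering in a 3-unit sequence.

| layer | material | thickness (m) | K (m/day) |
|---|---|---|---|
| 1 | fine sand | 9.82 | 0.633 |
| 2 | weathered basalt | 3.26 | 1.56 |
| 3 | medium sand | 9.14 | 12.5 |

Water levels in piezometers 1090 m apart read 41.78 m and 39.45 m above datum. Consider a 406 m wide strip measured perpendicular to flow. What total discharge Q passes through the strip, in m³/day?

Flow is parallel to layering, so each bed carries its own Darcy discharge and the transmissivities add.
Σ(K_i·b_i) = 0.633×9.82 + 1.56×3.26 + 12.5×9.14 = 125.6 m²/day.
Hydraulic gradient i = (41.78 − 39.45) / 1090 = 2.33 / 1090 = 0.002138.
Q = Σ(K_i·b_i) · W · i = 125.6 × 406 × 0.002138 = 109.0 m³/day.

109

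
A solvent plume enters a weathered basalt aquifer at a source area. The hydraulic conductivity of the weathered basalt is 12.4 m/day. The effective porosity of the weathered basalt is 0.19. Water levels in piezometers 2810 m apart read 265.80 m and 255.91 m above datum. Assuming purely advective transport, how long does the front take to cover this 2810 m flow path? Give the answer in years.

33.5

Hydraulic gradient i = (265.80 − 255.91) / 2810 = 9.89 / 2810 = 0.003520.
Darcy flux q = K · i = 12.40 × 0.003520 = 0.04364 m/day.
Seepage velocity v = q / n_e = 0.04364 / 0.19 = 0.2297 m/day.
Travel time t = L / v = 2810 / 0.2297 = 12233 days = 33.49 years.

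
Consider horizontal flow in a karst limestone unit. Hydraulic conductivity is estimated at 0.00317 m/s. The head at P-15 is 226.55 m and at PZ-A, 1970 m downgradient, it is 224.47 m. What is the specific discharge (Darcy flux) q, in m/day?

0.289

Convert K: 0.00317 m/s × 86400 = 273.9 m/day.
Hydraulic gradient i = (226.55 − 224.47) / 1970 = 2.08 / 1970 = 0.001056.
Specific discharge q = K · i = 273.9 × 0.001056 = 0.2892 m/day.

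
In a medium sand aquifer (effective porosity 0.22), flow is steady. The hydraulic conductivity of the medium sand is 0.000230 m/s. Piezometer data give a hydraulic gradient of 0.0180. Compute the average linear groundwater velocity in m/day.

Convert K: 0.000230 m/s × 86400 = 19.87 m/day.
Hydraulic gradient i = 0.0180.
Darcy flux q = K · i = 19.87 × 0.01800 = 0.3577 m/day.
Seepage velocity v = q / n_e = 0.3577 / 0.22 = 1.626 m/day.

1.63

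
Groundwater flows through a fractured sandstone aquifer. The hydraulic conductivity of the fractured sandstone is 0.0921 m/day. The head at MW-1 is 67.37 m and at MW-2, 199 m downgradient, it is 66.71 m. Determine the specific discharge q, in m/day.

0.000305

Hydraulic gradient i = (67.37 − 66.71) / 199 = 0.66 / 199 = 0.003317.
Specific discharge q = K · i = 0.09210 × 0.003317 = 0.0003055 m/day.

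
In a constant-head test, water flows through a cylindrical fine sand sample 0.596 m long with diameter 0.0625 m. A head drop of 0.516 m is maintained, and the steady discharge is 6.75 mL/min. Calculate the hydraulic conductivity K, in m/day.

3.66

Cross-sectional area A = π·(d/2)² = π × (0.0625/2)² = 0.003068 m².
Convert discharge: 6.75 mL/min = 1.125e-07 m³/s.
Darcy's law rearranged: K = Q·L / (A·Δh) = 1.125e-07 × 0.596 / (0.003068 × 0.516) = 4.235e-05 m/s = 3.659 m/day.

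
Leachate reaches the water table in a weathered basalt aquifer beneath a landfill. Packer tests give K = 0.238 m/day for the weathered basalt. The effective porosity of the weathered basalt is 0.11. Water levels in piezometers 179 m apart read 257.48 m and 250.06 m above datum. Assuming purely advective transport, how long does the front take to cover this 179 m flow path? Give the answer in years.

5.46

Hydraulic gradient i = (257.48 − 250.06) / 179 = 7.42 / 179 = 0.04145.
Darcy flux q = K · i = 0.2380 × 0.04145 = 0.009866 m/day.
Seepage velocity v = q / n_e = 0.009866 / 0.11 = 0.08969 m/day.
Travel time t = L / v = 179 / 0.08969 = 1996 days = 5.464 years.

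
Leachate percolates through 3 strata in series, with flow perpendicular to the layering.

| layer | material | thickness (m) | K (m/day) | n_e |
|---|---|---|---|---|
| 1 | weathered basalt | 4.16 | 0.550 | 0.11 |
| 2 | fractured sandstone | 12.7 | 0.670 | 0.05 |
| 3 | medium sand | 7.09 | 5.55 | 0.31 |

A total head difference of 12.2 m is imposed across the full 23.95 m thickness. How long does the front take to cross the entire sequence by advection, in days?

7.50

With flow normal to the layers, continuity requires the same specific discharge q through every layer.
Σ(b_i/K_i) = 4.16/0.550 + 12.7/0.670 + 7.09/5.55 = 27.80 d.
q = Δh / Σ(b_i/K_i) = 12.2 / 27.80 = 0.4389 m/day.
In each layer the seepage velocity is v_i = q/n_i, so the layer transit time is t_i = b_i·n_i / q:
  layer 1 (weathered basalt): t_1 = 4.16 × 0.11 / 0.4389 = 1.043 d
  layer 2 (fractured sandstone): t_2 = 12.7 × 0.05 / 0.4389 = 1.447 d
  layer 3 (medium sand): t_3 = 7.09 × 0.31 / 0.4389 = 5.008 d
Total t = Σ t_i = 7.497 days.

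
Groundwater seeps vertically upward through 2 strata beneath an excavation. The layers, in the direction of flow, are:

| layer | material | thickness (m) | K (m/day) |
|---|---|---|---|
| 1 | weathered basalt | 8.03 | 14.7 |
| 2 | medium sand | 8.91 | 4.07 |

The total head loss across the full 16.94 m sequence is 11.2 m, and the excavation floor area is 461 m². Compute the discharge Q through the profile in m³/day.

Flow is perpendicular to layering, so the layers act in series and the equivalent K is the thickness-weighted harmonic mean.
Total thickness L = 8.03 + 8.91 = 16.94 m.
Σ(b_i/K_i) = 8.03/14.7 + 8.91/4.07 = 2.735 d.
K_eq = L / Σ(b_i/K_i) = 16.94 / 2.735 = 6.193 m/day.
Q = K_eq · A · (Δh/L) = 6.193 × 461 × (11.2/16.94) = 1888 m³/day.

1890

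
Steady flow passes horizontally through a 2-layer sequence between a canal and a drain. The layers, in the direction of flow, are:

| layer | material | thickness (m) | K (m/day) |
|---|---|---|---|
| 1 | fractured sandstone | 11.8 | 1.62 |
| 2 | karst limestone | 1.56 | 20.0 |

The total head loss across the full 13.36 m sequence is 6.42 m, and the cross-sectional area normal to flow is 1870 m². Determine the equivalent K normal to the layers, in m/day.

Flow is perpendicular to layering, so the layers act in series and the equivalent K is the thickness-weighted harmonic mean.
Total thickness L = 11.8 + 1.56 = 13.36 m.
Σ(b_i/K_i) = 11.8/1.62 + 1.56/20.0 = 7.362 d.
K_eq = L / Σ(b_i/K_i) = 13.36 / 7.362 = 1.815 m/day.

1.81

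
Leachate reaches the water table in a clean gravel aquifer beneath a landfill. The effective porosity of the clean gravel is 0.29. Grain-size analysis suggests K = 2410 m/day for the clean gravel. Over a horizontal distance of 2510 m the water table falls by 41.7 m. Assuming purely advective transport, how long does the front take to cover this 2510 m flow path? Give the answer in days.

18.2

Hydraulic gradient i = Δh / L = 41.7 / 2510 = 0.01661.
Darcy flux q = K · i = 2410 × 0.01661 = 40.04 m/day.
Seepage velocity v = q / n_e = 40.04 / 0.29 = 138.1 m/day.
Travel time t = L / v = 2510 / 138.1 = 18.18 days.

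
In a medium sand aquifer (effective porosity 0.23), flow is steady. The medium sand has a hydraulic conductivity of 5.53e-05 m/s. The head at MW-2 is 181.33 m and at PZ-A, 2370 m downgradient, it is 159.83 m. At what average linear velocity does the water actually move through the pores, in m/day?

Convert K: 5.53e-05 m/s × 86400 = 4.778 m/day.
Hydraulic gradient i = (181.33 − 159.83) / 2370 = 21.5 / 2370 = 0.009072.
Darcy flux q = K · i = 4.778 × 0.009072 = 0.04334 m/day.
Seepage velocity v = q / n_e = 0.04334 / 0.23 = 0.1885 m/day.

0.188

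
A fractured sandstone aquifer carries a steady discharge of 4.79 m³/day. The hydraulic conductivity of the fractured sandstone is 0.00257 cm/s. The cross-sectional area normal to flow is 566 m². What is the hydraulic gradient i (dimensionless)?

Convert K: 0.00257 cm/s × 864 = 2.220 m/day.
From Q = K·A·i, i = Q / (K·A) = 4.79 / (2.220 × 566.0) = 0.003811.

0.00381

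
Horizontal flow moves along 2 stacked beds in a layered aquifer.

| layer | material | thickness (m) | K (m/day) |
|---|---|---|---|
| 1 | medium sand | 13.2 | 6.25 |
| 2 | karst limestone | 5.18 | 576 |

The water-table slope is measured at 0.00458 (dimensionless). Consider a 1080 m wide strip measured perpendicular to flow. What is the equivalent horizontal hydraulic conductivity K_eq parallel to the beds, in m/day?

167

Flow is parallel to layering, so each bed carries its own Darcy discharge and the transmissivities add.
Σ(K_i·b_i) = 6.25×13.2 + 576×5.18 = 3066 m²/day.
Total thickness b = 18.38 m, so K_eq = Σ(K_i·b_i)/b = 166.8 m/day.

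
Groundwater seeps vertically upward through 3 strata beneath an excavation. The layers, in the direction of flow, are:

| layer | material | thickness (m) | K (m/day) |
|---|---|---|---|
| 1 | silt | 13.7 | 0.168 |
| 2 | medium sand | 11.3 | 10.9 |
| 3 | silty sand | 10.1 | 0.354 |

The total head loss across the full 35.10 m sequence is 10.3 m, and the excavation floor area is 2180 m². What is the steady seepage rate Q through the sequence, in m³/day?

Flow is perpendicular to layering, so the layers act in series and the equivalent K is the thickness-weighted harmonic mean.
Total thickness L = 13.7 + 11.3 + 10.1 = 35.10 m.
Σ(b_i/K_i) = 13.7/0.168 + 11.3/10.9 + 10.1/0.354 = 111.1 d.
K_eq = L / Σ(b_i/K_i) = 35.10 / 111.1 = 0.3159 m/day.
Q = K_eq · A · (Δh/L) = 0.3159 × 2180 × (10.3/35.10) = 202.1 m³/day.

202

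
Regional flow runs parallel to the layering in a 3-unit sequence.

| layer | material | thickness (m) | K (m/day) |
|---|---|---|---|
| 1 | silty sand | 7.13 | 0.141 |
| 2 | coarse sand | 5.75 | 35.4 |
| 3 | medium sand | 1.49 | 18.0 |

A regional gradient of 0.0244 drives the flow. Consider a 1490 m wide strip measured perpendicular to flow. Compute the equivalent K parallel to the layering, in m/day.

16.1

Flow is parallel to layering, so each bed carries its own Darcy discharge and the transmissivities add.
Σ(K_i·b_i) = 0.141×7.13 + 35.4×5.75 + 18.0×1.49 = 231.4 m²/day.
Total thickness b = 14.37 m, so K_eq = Σ(K_i·b_i)/b = 16.10 m/day.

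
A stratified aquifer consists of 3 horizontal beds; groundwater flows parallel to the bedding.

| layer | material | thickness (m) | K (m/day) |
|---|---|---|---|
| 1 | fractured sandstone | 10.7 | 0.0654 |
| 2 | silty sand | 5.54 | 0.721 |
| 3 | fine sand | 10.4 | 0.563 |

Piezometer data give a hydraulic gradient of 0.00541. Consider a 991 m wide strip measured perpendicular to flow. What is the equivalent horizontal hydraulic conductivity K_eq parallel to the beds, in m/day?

Flow is parallel to layering, so each bed carries its own Darcy discharge and the transmissivities add.
Σ(K_i·b_i) = 0.0654×10.7 + 0.721×5.54 + 0.563×10.4 = 10.55 m²/day.
Total thickness b = 26.64 m, so K_eq = Σ(K_i·b_i)/b = 0.3960 m/day.

0.396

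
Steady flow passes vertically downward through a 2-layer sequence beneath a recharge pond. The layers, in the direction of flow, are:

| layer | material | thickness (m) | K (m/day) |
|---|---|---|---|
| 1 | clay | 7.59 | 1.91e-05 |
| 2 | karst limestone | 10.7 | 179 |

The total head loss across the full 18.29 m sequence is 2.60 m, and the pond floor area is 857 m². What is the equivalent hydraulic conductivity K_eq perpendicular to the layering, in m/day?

4.60e-05

Flow is perpendicular to layering, so the layers act in series and the equivalent K is the thickness-weighted harmonic mean.
Total thickness L = 7.59 + 10.7 = 18.29 m.
Σ(b_i/K_i) = 7.59/1.91e-05 + 10.7/179 = 3.974e+05 d.
K_eq = L / Σ(b_i/K_i) = 18.29 / 3.974e+05 = 4.603e-05 m/day.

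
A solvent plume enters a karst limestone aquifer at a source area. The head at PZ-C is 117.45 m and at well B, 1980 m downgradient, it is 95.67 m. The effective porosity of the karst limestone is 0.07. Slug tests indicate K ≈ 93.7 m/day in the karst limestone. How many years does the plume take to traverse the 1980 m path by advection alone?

0.368

Hydraulic gradient i = (117.45 − 95.67) / 1980 = 21.78 / 1980 = 0.01100.
Darcy flux q = K · i = 93.70 × 0.01100 = 1.031 m/day.
Seepage velocity v = q / n_e = 1.031 / 0.07 = 14.72 m/day.
Travel time t = L / v = 1980 / 14.72 = 134.5 days = 0.3682 years.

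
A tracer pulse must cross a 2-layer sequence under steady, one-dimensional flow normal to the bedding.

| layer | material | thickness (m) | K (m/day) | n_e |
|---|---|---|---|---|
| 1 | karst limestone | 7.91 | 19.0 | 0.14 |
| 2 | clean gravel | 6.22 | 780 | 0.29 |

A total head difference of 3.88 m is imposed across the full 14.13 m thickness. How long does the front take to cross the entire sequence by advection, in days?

0.318

With flow normal to the layers, continuity requires the same specific discharge q through every layer.
Σ(b_i/K_i) = 7.91/19.0 + 6.22/780 = 0.4243 d.
q = Δh / Σ(b_i/K_i) = 3.88 / 0.4243 = 9.145 m/day.
In each layer the seepage velocity is v_i = q/n_i, so the layer transit time is t_i = b_i·n_i / q:
  layer 1 (karst limestone): t_1 = 7.91 × 0.14 / 9.145 = 0.1211 d
  layer 2 (clean gravel): t_2 = 6.22 × 0.29 / 9.145 = 0.1973 d
Total t = Σ t_i = 0.3183 days.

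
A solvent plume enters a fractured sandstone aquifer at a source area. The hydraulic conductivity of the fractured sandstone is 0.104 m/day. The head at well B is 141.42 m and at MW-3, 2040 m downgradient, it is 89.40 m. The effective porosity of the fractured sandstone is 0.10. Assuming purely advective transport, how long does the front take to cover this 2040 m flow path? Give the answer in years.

211

Hydraulic gradient i = (141.42 − 89.40) / 2040 = 52.02 / 2040 = 0.02550.
Darcy flux q = K · i = 0.1040 × 0.02550 = 0.002652 m/day.
Seepage velocity v = q / n_e = 0.002652 / 0.10 = 0.02652 m/day.
Travel time t = L / v = 2040 / 0.02652 = 76923 days = 210.6 years.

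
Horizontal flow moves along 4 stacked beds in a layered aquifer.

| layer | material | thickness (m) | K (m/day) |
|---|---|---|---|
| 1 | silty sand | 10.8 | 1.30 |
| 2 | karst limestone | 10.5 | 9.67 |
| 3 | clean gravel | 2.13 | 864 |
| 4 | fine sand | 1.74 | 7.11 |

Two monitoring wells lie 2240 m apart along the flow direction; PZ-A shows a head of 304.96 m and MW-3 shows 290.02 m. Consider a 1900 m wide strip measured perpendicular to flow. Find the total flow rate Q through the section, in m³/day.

Flow is parallel to layering, so each bed carries its own Darcy discharge and the transmissivities add.
Σ(K_i·b_i) = 1.30×10.8 + 9.67×10.5 + 864×2.13 + 7.11×1.74 = 1968 m²/day.
Hydraulic gradient i = (304.96 − 290.02) / 2240 = 14.94 / 2240 = 0.006670.
Q = Σ(K_i·b_i) · W · i = 1968 × 1900 × 0.006670 = 24943 m³/day.

24900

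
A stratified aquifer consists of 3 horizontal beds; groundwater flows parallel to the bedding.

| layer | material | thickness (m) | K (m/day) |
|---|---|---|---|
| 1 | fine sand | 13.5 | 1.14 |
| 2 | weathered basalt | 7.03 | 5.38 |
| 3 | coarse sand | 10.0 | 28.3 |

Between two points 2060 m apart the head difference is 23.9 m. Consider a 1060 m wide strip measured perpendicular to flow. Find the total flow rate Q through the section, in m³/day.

Flow is parallel to layering, so each bed carries its own Darcy discharge and the transmissivities add.
Σ(K_i·b_i) = 1.14×13.5 + 5.38×7.03 + 28.3×10.0 = 336.2 m²/day.
Hydraulic gradient i = Δh / L = 23.9 / 2060 = 0.01160.
Q = Σ(K_i·b_i) · W · i = 336.2 × 1060 × 0.01160 = 4135 m³/day.

4130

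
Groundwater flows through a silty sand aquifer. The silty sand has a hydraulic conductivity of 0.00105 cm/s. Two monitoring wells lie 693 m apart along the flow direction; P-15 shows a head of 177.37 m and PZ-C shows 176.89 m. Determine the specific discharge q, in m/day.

Convert K: 0.00105 cm/s × 864 = 0.9072 m/day.
Hydraulic gradient i = (177.37 − 176.89) / 693 = 0.48 / 693 = 0.0006926.
Specific discharge q = K · i = 0.9072 × 0.0006926 = 0.0006284 m/day.

0.000628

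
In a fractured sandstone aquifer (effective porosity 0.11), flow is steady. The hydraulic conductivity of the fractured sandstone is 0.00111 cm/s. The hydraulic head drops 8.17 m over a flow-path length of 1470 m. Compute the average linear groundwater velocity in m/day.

0.0485

Convert K: 0.00111 cm/s × 864 = 0.9590 m/day.
Hydraulic gradient i = Δh / L = 8.17 / 1470 = 0.005558.
Darcy flux q = K · i = 0.9590 × 0.005558 = 0.005330 m/day.
Seepage velocity v = q / n_e = 0.005330 / 0.11 = 0.04846 m/day.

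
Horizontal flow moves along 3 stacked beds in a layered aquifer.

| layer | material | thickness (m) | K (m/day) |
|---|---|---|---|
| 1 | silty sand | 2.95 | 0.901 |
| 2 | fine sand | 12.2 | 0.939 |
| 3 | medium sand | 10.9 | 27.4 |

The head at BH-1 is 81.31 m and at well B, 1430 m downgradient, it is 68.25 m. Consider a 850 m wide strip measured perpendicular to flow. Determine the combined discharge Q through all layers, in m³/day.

Flow is parallel to layering, so each bed carries its own Darcy discharge and the transmissivities add.
Σ(K_i·b_i) = 0.901×2.95 + 0.939×12.2 + 27.4×10.9 = 312.8 m²/day.
Hydraulic gradient i = (81.31 − 68.25) / 1430 = 13.06 / 1430 = 0.009133.
Q = Σ(K_i·b_i) · W · i = 312.8 × 850 × 0.009133 = 2428 m³/day.

2430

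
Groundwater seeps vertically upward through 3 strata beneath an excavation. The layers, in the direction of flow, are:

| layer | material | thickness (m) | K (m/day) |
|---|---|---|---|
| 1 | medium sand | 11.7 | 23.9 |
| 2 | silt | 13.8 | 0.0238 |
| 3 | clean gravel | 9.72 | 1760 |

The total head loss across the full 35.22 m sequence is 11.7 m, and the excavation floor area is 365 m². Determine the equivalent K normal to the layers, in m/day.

0.0607

Flow is perpendicular to layering, so the layers act in series and the equivalent K is the thickness-weighted harmonic mean.
Total thickness L = 11.7 + 13.8 + 9.72 = 35.22 m.
Σ(b_i/K_i) = 11.7/23.9 + 13.8/0.0238 + 9.72/1760 = 580.3 d.
K_eq = L / Σ(b_i/K_i) = 35.22 / 580.3 = 0.06069 m/day.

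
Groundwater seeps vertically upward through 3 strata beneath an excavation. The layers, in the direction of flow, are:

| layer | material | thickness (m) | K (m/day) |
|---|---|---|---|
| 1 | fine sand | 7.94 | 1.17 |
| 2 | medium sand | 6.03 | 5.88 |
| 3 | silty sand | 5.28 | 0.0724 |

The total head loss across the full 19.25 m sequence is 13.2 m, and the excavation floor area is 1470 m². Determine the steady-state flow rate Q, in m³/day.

240

Flow is perpendicular to layering, so the layers act in series and the equivalent K is the thickness-weighted harmonic mean.
Total thickness L = 7.94 + 6.03 + 5.28 = 19.25 m.
Σ(b_i/K_i) = 7.94/1.17 + 6.03/5.88 + 5.28/0.0724 = 80.74 d.
K_eq = L / Σ(b_i/K_i) = 19.25 / 80.74 = 0.2384 m/day.
Q = K_eq · A · (Δh/L) = 0.2384 × 1470 × (13.2/19.25) = 240.3 m³/day.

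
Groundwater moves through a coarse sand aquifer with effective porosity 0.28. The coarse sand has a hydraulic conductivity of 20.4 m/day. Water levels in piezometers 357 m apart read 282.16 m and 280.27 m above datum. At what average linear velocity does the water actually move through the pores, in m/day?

Hydraulic gradient i = (282.16 − 280.27) / 357 = 1.89 / 357 = 0.005294.
Darcy flux q = K · i = 20.40 × 0.005294 = 0.1080 m/day.
Seepage velocity v = q / n_e = 0.1080 / 0.28 = 0.3857 m/day.

0.386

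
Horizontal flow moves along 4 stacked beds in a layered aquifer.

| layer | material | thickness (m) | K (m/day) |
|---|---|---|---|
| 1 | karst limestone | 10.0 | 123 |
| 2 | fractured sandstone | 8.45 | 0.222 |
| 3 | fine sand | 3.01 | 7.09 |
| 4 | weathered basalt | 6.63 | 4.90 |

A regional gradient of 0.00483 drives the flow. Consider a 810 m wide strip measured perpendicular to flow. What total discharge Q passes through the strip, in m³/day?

Flow is parallel to layering, so each bed carries its own Darcy discharge and the transmissivities add.
Σ(K_i·b_i) = 123×10.0 + 0.222×8.45 + 7.09×3.01 + 4.90×6.63 = 1286 m²/day.
Hydraulic gradient i = 0.00483.
Q = Σ(K_i·b_i) · W · i = 1286 × 810 × 0.004830 = 5030 m³/day.

5030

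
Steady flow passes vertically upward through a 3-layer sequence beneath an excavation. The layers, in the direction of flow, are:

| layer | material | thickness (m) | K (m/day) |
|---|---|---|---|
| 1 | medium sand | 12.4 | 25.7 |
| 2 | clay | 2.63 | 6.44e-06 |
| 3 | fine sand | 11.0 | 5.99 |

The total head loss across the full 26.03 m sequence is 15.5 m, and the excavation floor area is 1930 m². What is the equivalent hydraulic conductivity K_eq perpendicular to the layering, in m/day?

Flow is perpendicular to layering, so the layers act in series and the equivalent K is the thickness-weighted harmonic mean.
Total thickness L = 12.4 + 2.63 + 11.0 = 26.03 m.
Σ(b_i/K_i) = 12.4/25.7 + 2.63/6.44e-06 + 11.0/5.99 = 4.084e+05 d.
K_eq = L / Σ(b_i/K_i) = 26.03 / 4.084e+05 = 6.374e-05 m/day.

6.37e-05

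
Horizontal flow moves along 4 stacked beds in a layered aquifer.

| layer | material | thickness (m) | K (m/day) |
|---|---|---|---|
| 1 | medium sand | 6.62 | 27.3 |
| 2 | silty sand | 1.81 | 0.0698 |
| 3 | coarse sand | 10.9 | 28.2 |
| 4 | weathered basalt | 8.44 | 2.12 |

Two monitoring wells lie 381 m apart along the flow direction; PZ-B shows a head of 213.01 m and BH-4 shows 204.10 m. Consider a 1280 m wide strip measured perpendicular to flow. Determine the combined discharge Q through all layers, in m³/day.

15200

Flow is parallel to layering, so each bed carries its own Darcy discharge and the transmissivities add.
Σ(K_i·b_i) = 27.3×6.62 + 0.0698×1.81 + 28.2×10.9 + 2.12×8.44 = 506.1 m²/day.
Hydraulic gradient i = (213.01 − 204.10) / 381 = 8.91 / 381 = 0.02339.
Q = Σ(K_i·b_i) · W · i = 506.1 × 1280 × 0.02339 = 15150 m³/day.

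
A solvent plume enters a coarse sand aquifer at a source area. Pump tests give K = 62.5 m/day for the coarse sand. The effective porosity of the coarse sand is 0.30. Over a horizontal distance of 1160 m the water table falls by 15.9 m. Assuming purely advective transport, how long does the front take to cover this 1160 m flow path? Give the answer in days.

Hydraulic gradient i = Δh / L = 15.9 / 1160 = 0.01371.
Darcy flux q = K · i = 62.50 × 0.01371 = 0.8567 m/day.
Seepage velocity v = q / n_e = 0.8567 / 0.30 = 2.856 m/day.
Travel time t = L / v = 1160 / 2.856 = 406.2 days.

406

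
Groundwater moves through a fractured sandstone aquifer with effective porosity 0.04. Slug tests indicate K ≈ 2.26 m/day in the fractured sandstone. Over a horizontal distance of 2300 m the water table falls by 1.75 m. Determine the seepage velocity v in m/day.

Hydraulic gradient i = Δh / L = 1.75 / 2300 = 0.0007609.
Darcy flux q = K · i = 2.260 × 0.0007609 = 0.001720 m/day.
Seepage velocity v = q / n_e = 0.001720 / 0.04 = 0.04299 m/day.

0.0430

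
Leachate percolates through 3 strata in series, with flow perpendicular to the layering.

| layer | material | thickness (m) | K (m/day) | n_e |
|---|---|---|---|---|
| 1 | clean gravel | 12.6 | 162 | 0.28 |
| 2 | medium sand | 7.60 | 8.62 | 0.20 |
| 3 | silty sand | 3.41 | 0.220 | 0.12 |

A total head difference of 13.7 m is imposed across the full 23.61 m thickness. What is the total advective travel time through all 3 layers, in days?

6.56

With flow normal to the layers, continuity requires the same specific discharge q through every layer.
Σ(b_i/K_i) = 12.6/162 + 7.60/8.62 + 3.41/0.220 = 16.46 d.
q = Δh / Σ(b_i/K_i) = 13.7 / 16.46 = 0.8323 m/day.
In each layer the seepage velocity is v_i = q/n_i, so the layer transit time is t_i = b_i·n_i / q:
  layer 1 (clean gravel): t_1 = 12.6 × 0.28 / 0.8323 = 4.239 d
  layer 2 (medium sand): t_2 = 7.60 × 0.20 / 0.8323 = 1.826 d
  layer 3 (silty sand): t_3 = 3.41 × 0.12 / 0.8323 = 0.4916 d
Total t = Σ t_i = 6.556 days.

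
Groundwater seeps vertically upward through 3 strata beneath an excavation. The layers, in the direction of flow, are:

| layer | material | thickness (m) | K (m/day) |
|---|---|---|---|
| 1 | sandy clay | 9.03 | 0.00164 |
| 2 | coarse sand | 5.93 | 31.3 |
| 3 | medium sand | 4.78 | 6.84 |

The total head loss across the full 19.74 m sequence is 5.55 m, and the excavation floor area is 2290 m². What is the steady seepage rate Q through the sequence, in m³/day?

Flow is perpendicular to layering, so the layers act in series and the equivalent K is the thickness-weighted harmonic mean.
Total thickness L = 9.03 + 5.93 + 4.78 = 19.74 m.
Σ(b_i/K_i) = 9.03/0.00164 + 5.93/31.3 + 4.78/6.84 = 5507 d.
K_eq = L / Σ(b_i/K_i) = 19.74 / 5507 = 0.003585 m/day.
Q = K_eq · A · (Δh/L) = 0.003585 × 2290 × (5.55/19.74) = 2.308 m³/day.

2.31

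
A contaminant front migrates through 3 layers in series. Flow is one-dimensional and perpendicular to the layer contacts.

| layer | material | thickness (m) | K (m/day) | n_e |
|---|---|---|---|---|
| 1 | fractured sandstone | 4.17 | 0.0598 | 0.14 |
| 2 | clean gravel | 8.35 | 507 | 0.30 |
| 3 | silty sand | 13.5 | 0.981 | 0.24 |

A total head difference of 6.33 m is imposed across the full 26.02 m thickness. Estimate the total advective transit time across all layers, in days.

83.5

With flow normal to the layers, continuity requires the same specific discharge q through every layer.
Σ(b_i/K_i) = 4.17/0.0598 + 8.35/507 + 13.5/0.981 = 83.51 d.
q = Δh / Σ(b_i/K_i) = 6.33 / 83.51 = 0.07580 m/day.
In each layer the seepage velocity is v_i = q/n_i, so the layer transit time is t_i = b_i·n_i / q:
  layer 1 (fractured sandstone): t_1 = 4.17 × 0.14 / 0.07580 = 7.702 d
  layer 2 (clean gravel): t_2 = 8.35 × 0.30 / 0.07580 = 33.05 d
  layer 3 (silty sand): t_3 = 13.5 × 0.24 / 0.07580 = 42.74 d
Total t = Σ t_i = 83.49 days.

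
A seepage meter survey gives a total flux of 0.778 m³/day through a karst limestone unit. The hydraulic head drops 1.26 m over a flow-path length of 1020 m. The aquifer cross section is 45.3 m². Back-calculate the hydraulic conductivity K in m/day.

Hydraulic gradient i = Δh / L = 1.26 / 1020 = 0.001235.
From Q = K·A·i, K = Q / (A·i) = 0.778 / (45.30 × 0.001235) = 13.90 m/day.

13.9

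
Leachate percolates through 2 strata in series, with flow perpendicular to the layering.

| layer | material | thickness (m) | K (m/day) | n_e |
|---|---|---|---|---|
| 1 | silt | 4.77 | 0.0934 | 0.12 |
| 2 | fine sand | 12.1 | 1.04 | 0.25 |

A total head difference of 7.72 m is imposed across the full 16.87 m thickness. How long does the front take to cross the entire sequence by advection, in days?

With flow normal to the layers, continuity requires the same specific discharge q through every layer.
Σ(b_i/K_i) = 4.77/0.0934 + 12.1/1.04 = 62.71 d.
q = Δh / Σ(b_i/K_i) = 7.72 / 62.71 = 0.1231 m/day.
In each layer the seepage velocity is v_i = q/n_i, so the layer transit time is t_i = b_i·n_i / q:
  layer 1 (silt): t_1 = 4.77 × 0.12 / 0.1231 = 4.649 d
  layer 2 (fine sand): t_2 = 12.1 × 0.25 / 0.1231 = 24.57 d
Total t = Σ t_i = 29.22 days.

29.2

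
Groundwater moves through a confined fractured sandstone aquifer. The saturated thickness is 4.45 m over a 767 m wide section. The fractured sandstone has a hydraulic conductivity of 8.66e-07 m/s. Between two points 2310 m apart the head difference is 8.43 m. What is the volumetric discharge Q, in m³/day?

Convert K: 8.66e-07 m/s × 86400 = 0.07482 m/day.
Cross-sectional area A = 767 × 4.45 = 3413 m².
Hydraulic gradient i = Δh / L = 8.43 / 2310 = 0.003649.
Darcy's law: Q = K · A · i = 0.07482 × 3413 × 0.003649 = 0.9320 m³/day.

0.932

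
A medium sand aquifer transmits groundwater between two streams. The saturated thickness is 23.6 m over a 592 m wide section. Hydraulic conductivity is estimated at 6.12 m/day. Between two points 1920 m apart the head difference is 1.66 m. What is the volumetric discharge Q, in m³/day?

Cross-sectional area A = 592 × 23.6 = 13971 m².
Hydraulic gradient i = Δh / L = 1.66 / 1920 = 0.0008646.
Darcy's law: Q = K · A · i = 6.120 × 13971 × 0.0008646 = 73.93 m³/day.

73.9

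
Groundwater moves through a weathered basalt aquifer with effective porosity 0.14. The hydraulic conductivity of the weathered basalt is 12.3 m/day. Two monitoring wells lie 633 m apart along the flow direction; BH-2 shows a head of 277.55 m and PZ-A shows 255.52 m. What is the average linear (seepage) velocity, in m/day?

3.06

Hydraulic gradient i = (277.55 − 255.52) / 633 = 22.03 / 633 = 0.03480.
Darcy flux q = K · i = 12.30 × 0.03480 = 0.4281 m/day.
Seepage velocity v = q / n_e = 0.4281 / 0.14 = 3.058 m/day.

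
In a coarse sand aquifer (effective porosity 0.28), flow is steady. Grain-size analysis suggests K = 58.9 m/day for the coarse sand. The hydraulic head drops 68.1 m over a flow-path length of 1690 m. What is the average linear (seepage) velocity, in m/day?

8.48

Hydraulic gradient i = Δh / L = 68.1 / 1690 = 0.04030.
Darcy flux q = K · i = 58.90 × 0.04030 = 2.373 m/day.
Seepage velocity v = q / n_e = 2.373 / 0.28 = 8.477 m/day.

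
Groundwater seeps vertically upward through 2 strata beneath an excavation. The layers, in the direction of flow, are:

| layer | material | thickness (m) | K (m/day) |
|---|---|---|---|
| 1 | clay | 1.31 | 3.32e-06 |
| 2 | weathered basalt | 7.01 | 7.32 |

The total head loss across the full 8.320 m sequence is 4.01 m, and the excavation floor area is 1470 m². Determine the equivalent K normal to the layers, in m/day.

Flow is perpendicular to layering, so the layers act in series and the equivalent K is the thickness-weighted harmonic mean.
Total thickness L = 1.31 + 7.01 = 8.320 m.
Σ(b_i/K_i) = 1.31/3.32e-06 + 7.01/7.32 = 3.946e+05 d.
K_eq = L / Σ(b_i/K_i) = 8.320 / 3.946e+05 = 2.109e-05 m/day.

2.11e-05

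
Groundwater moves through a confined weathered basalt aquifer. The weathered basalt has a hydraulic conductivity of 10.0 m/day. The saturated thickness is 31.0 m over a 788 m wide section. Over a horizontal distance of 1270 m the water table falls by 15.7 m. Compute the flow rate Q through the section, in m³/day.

3020

Cross-sectional area A = 788 × 31.0 = 24428 m².
Hydraulic gradient i = Δh / L = 15.7 / 1270 = 0.01236.
Darcy's law: Q = K · A · i = 10.00 × 24428 × 0.01236 = 3020 m³/day.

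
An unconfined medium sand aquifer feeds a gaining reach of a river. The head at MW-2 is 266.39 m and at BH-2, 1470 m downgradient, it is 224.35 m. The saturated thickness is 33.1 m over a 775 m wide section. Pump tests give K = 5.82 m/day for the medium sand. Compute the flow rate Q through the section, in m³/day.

4270

Cross-sectional area A = 775 × 33.1 = 25652 m².
Hydraulic gradient i = (266.39 − 224.35) / 1470 = 42.04 / 1470 = 0.02860.
Darcy's law: Q = K · A · i = 5.820 × 25652 × 0.02860 = 4270 m³/day.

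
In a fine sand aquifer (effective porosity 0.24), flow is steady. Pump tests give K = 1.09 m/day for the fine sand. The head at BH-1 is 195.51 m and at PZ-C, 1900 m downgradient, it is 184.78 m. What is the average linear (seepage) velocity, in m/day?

Hydraulic gradient i = (195.51 − 184.78) / 1900 = 10.73 / 1900 = 0.005647.
Darcy flux q = K · i = 1.090 × 0.005647 = 0.006156 m/day.
Seepage velocity v = q / n_e = 0.006156 / 0.24 = 0.02565 m/day.

0.0256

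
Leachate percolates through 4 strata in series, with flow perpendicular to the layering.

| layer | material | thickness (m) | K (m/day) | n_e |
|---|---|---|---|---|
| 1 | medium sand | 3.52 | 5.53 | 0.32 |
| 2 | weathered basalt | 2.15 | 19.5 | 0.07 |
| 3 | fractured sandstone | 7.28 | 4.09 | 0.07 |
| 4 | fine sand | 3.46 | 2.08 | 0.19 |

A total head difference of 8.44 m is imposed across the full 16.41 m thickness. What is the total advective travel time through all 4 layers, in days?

1.21

With flow normal to the layers, continuity requires the same specific discharge q through every layer.
Σ(b_i/K_i) = 3.52/5.53 + 2.15/19.5 + 7.28/4.09 + 3.46/2.08 = 4.190 d.
q = Δh / Σ(b_i/K_i) = 8.44 / 4.190 = 2.014 m/day.
In each layer the seepage velocity is v_i = q/n_i, so the layer transit time is t_i = b_i·n_i / q:
  layer 1 (medium sand): t_1 = 3.52 × 0.32 / 2.014 = 0.5592 d
  layer 2 (weathered basalt): t_2 = 2.15 × 0.07 / 2.014 = 0.07472 d
  layer 3 (fractured sandstone): t_3 = 7.28 × 0.07 / 2.014 = 0.2530 d
  layer 4 (fine sand): t_4 = 3.46 × 0.19 / 2.014 = 0.3264 d
Total t = Σ t_i = 1.213 days.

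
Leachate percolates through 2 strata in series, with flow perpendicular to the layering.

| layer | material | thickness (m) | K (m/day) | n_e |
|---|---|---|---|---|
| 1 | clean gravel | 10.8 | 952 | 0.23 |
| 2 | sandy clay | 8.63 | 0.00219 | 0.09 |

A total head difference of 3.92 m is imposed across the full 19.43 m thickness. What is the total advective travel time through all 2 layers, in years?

With flow normal to the layers, continuity requires the same specific discharge q through every layer.
Σ(b_i/K_i) = 10.8/952 + 8.63/0.00219 = 3941 d.
q = Δh / Σ(b_i/K_i) = 3.92 / 3941 = 0.0009948 m/day.
In each layer the seepage velocity is v_i = q/n_i, so the layer transit time is t_i = b_i·n_i / q:
  layer 1 (clean gravel): t_1 = 10.8 × 0.23 / 0.0009948 = 2497 d
  layer 2 (sandy clay): t_2 = 8.63 × 0.09 / 0.0009948 = 780.8 d
Total t = Σ t_i = 3278 days = 8.974 years.

8.97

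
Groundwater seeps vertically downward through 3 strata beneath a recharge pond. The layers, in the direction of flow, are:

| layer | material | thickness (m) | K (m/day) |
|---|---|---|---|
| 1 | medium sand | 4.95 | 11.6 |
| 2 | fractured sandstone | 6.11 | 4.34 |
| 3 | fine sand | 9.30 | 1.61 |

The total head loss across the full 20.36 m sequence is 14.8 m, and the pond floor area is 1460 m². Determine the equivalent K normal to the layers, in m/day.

Flow is perpendicular to layering, so the layers act in series and the equivalent K is the thickness-weighted harmonic mean.
Total thickness L = 4.95 + 6.11 + 9.30 = 20.36 m.
Σ(b_i/K_i) = 4.95/11.6 + 6.11/4.34 + 9.30/1.61 = 7.611 d.
K_eq = L / Σ(b_i/K_i) = 20.36 / 7.611 = 2.675 m/day.

2.68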